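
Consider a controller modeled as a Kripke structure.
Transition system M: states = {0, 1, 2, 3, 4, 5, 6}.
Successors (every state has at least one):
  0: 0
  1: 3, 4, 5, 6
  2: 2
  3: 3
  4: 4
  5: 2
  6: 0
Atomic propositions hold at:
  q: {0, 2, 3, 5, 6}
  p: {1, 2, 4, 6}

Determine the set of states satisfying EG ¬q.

{1, 4}

Sat(¬q) = {1, 4}
EG ¬q: greatest fixpoint, start Z0 = {1, 4}, keep only states in Sat with some successor in Z. Already a fixed point.
Sat(EG ¬q) = {1, 4}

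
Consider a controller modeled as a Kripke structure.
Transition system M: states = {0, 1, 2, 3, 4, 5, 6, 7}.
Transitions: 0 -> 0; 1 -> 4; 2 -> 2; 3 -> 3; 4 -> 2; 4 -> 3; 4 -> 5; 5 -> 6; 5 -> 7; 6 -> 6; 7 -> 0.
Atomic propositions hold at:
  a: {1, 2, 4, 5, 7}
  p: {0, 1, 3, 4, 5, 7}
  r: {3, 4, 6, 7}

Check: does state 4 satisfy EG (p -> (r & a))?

Sat(r & a) = {4, 7}
Sat(p -> (r & a)) = {2, 4, 6, 7}
EG (p -> (r & a)): greatest fixpoint, start Z0 = {2, 4, 6, 7}, keep only states in Sat with some successor in Z. Z1 = {2, 4, 6}; fixed.
Sat(EG (p -> (r & a))) = {2, 4, 6}
4 ∈ Sat(EG (p -> (r & a))) = {2, 4, 6}, so the formula holds at 4.

Yes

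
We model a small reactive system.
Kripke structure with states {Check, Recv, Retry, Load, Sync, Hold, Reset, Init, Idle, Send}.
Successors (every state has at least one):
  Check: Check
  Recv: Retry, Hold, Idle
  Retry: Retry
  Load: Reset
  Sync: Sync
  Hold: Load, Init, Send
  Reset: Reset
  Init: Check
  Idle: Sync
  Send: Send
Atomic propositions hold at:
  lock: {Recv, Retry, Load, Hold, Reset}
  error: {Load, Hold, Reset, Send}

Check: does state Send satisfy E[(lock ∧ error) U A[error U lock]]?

No

Sat(lock ∧ error) = {Load, Hold, Reset}
A[error U lock]: least fixpoint, start Z0 = Sat(lock) = {Recv, Retry, Load, Hold, Reset}, add states in Sat(error) with every successor in Z. Already a fixed point.
Sat(A[error U lock]) = {Recv, Retry, Load, Hold, Reset}
E[(lock ∧ error) U A[error U lock]]: least fixpoint, start Z0 = Sat(A[error U lock]) = {Recv, Retry, Load, Hold, Reset}, add states in Sat(lock ∧ error) with some successor in Z. Already a fixed point.
Sat(E[(lock ∧ error) U A[error U lock]]) = {Recv, Retry, Load, Hold, Reset}
Send ∉ Sat(E[(lock ∧ error) U A[error U lock]]) = {Recv, Retry, Load, Hold, Reset}, so the formula does not hold at Send.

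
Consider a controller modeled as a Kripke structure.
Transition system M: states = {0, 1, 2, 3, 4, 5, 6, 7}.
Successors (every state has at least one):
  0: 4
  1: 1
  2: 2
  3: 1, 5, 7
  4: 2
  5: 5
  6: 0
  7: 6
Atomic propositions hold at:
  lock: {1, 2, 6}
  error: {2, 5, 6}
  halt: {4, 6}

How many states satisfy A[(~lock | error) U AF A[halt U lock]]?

6

Sat(~lock) = {0, 3, 4, 5, 7}
Sat(~lock | error) = {0, 2, 3, 4, 5, 6, 7}
A[halt U lock]: least fixpoint, start Z0 = Sat(lock) = {1, 2, 6}, add states in Sat(halt) with every successor in Z. Z1 = {1, 2, 4, 6}; fixed.
Sat(A[halt U lock]) = {1, 2, 4, 6}
AF A[halt U lock]: least fixpoint, start Z0 = {1, 2, 4, 6}, add states with every successor in Z. Z1 = {0, 1, 2, 4, 6, 7}; fixed.
Sat(AF A[halt U lock]) = {0, 1, 2, 4, 6, 7}
A[(~lock | error) U AF A[halt U lock]]: least fixpoint, start Z0 = Sat(AF A[halt U lock]) = {0, 1, 2, 4, 6, 7}, add states in Sat(~lock | error) with every successor in Z. Already a fixed point.
Sat(A[(~lock | error) U AF A[halt U lock]]) = {0, 1, 2, 4, 6, 7}
|Sat(A[(~lock | error) U AF A[halt U lock]])| = |{0, 1, 2, 4, 6, 7}| = 6.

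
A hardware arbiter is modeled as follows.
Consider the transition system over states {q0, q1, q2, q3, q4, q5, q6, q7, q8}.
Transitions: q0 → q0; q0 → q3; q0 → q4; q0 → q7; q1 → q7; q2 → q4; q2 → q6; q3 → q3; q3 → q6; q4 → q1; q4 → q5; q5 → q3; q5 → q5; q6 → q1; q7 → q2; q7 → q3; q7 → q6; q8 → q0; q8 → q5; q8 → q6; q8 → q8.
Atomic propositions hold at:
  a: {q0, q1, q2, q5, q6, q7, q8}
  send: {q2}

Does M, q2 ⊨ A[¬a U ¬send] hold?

No

Sat(¬a) = {q3, q4}
Sat(¬send) = {q0, q1, q3, q4, q5, q6, q7, q8}
A[¬a U ¬send]: least fixpoint, start Z0 = Sat(¬send) = {q0, q1, q3, q4, q5, q6, q7, q8}, add states in Sat(¬a) with every successor in Z. Already a fixed point.
Sat(A[¬a U ¬send]) = {q0, q1, q3, q4, q5, q6, q7, q8}
q2 ∉ Sat(A[¬a U ¬send]) = {q0, q1, q3, q4, q5, q6, q7, q8}, so the formula does not hold at q2.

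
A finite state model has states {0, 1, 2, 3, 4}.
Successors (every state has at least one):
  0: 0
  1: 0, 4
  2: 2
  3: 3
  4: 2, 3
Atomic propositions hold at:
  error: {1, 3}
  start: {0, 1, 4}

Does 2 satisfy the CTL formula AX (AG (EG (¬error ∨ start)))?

Sat(¬error) = {0, 2, 4}
Sat(¬error ∨ start) = {0, 1, 2, 4}
EG (¬error ∨ start): greatest fixpoint, start Z0 = {0, 1, 2, 4}, keep only states in Sat with some successor in Z. Already a fixed point.
Sat(EG (¬error ∨ start)) = {0, 1, 2, 4}
AG (EG (¬error ∨ start)): greatest fixpoint, start Z0 = {0, 1, 2, 4}, keep only states in Sat with every successor in Z. Z1 = {0, 1, 2}; Z2 = {0, 2}; fixed.
Sat(AG (EG (¬error ∨ start))) = {0, 2}
Sat(AX (AG (EG (¬error ∨ start)))) = {s : every successor in {0, 2}} = {0, 2}
2 ∈ Sat(AX (AG (EG (¬error ∨ start)))) = {0, 2}, so the formula holds at 2.

Yes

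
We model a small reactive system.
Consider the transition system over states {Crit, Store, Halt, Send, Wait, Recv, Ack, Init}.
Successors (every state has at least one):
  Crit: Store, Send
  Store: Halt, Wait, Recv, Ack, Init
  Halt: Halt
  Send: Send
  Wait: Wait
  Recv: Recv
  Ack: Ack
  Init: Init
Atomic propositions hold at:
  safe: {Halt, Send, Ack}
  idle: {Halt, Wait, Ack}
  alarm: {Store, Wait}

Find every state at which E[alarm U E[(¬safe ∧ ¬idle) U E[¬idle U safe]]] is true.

{Crit, Store, Halt, Send, Ack}

Sat(¬safe) = {Crit, Store, Wait, Recv, Init}
Sat(¬idle) = {Crit, Store, Send, Recv, Init}
Sat(¬safe ∧ ¬idle) = {Crit, Store, Recv, Init}
E[¬idle U safe]: least fixpoint, start Z0 = Sat(safe) = {Halt, Send, Ack}, add states in Sat(¬idle) with some successor in Z. Z1 = {Crit, Store, Halt, Send, Ack}; fixed.
Sat(E[¬idle U safe]) = {Crit, Store, Halt, Send, Ack}
E[(¬safe ∧ ¬idle) U E[¬idle U safe]]: least fixpoint, start Z0 = Sat(E[¬idle U safe]) = {Crit, Store, Halt, Send, Ack}, add states in Sat(¬safe ∧ ¬idle) with some successor in Z. Already a fixed point.
Sat(E[(¬safe ∧ ¬idle) U E[¬idle U safe]]) = {Crit, Store, Halt, Send, Ack}
E[alarm U E[(¬safe ∧ ¬idle) U E[¬idle U safe]]]: least fixpoint, start Z0 = Sat(E[(¬safe ∧ ¬idle) U E[¬idle U safe]]) = {Crit, Store, Halt, Send, Ack}, add states in Sat(alarm) with some successor in Z. Already a fixed point.
Sat(E[alarm U E[(¬safe ∧ ¬idle) U E[¬idle U safe]]]) = {Crit, Store, Halt, Send, Ack}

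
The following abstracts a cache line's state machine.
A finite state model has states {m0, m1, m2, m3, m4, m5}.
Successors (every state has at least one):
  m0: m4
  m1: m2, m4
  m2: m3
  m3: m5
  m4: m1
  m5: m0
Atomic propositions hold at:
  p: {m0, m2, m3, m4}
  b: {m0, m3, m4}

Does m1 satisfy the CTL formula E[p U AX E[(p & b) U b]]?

No

Sat(p & b) = {m0, m3, m4}
E[(p & b) U b]: least fixpoint, start Z0 = Sat(b) = {m0, m3, m4}, add states in Sat(p & b) with some successor in Z. Already a fixed point.
Sat(E[(p & b) U b]) = {m0, m3, m4}
Sat(AX E[(p & b) U b]) = {s : every successor in {m0, m3, m4}} = {m0, m2, m5}
E[p U AX E[(p & b) U b]]: least fixpoint, start Z0 = Sat(AX E[(p & b) U b]) = {m0, m2, m5}, add states in Sat(p) with some successor in Z. Z1 = {m0, m2, m3, m5}; fixed.
Sat(E[p U AX E[(p & b) U b]]) = {m0, m2, m3, m5}
m1 ∉ Sat(E[p U AX E[(p & b) U b]]) = {m0, m2, m3, m5}, so the formula does not hold at m1.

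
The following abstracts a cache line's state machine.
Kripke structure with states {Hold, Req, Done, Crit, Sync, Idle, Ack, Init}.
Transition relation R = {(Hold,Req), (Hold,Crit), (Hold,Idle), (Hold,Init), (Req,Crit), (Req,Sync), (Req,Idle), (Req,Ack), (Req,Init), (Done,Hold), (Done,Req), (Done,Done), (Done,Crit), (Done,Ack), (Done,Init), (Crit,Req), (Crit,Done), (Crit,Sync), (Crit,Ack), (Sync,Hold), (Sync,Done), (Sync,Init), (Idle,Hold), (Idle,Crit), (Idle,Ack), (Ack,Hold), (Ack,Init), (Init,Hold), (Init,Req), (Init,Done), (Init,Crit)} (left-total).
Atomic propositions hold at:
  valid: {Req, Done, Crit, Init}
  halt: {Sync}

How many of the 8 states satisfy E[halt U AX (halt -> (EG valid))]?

6

EG valid: greatest fixpoint, start Z0 = {Req, Done, Crit, Init}, keep only states in Sat with some successor in Z. Already a fixed point.
Sat(EG valid) = {Req, Done, Crit, Init}
Sat(halt -> (EG valid)) = {Hold, Req, Done, Crit, Idle, Ack, Init}
Sat(AX (halt -> (EG valid))) = {s : every successor in {Hold, Req, Done, Crit, Idle, Ack, Init}} = {Hold, Done, Sync, Idle, Ack, Init}
E[halt U AX (halt -> (EG valid))]: least fixpoint, start Z0 = Sat(AX (halt -> (EG valid))) = {Hold, Done, Sync, Idle, Ack, Init}, add states in Sat(halt) with some successor in Z. Already a fixed point.
Sat(E[halt U AX (halt -> (EG valid))]) = {Hold, Done, Sync, Idle, Ack, Init}
|Sat(E[halt U AX (halt -> (EG valid))])| = |{Hold, Done, Sync, Idle, Ack, Init}| = 6.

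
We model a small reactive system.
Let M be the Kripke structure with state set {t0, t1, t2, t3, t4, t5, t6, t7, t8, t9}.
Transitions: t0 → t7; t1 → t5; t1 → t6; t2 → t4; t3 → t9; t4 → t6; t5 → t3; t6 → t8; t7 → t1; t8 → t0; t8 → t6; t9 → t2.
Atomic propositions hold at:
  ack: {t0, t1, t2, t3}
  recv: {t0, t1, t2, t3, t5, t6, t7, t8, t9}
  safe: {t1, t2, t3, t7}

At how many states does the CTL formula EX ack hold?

Sat(EX ack) = {s : some successor in {t0, t1, t2, t3}} = {t5, t7, t8, t9}
|Sat(EX ack)| = |{t5, t7, t8, t9}| = 4.

4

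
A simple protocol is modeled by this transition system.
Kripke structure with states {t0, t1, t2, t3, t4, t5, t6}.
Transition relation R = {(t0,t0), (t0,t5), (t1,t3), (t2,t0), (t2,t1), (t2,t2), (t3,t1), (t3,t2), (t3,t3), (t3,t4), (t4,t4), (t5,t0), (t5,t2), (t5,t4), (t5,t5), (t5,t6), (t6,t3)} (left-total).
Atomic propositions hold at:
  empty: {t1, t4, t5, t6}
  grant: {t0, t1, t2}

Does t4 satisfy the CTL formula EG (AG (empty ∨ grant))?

Yes

Sat(empty ∨ grant) = {t0, t1, t2, t4, t5, t6}
AG (empty ∨ grant): greatest fixpoint, start Z0 = {t0, t1, t2, t4, t5, t6}, keep only states in Sat with every successor in Z. Z1 = {t0, t2, t4, t5}; Z2 = {t0, t4}; Z3 = {t4}; fixed.
Sat(AG (empty ∨ grant)) = {t4}
EG (AG (empty ∨ grant)): greatest fixpoint, start Z0 = {t4}, keep only states in Sat with some successor in Z. Already a fixed point.
Sat(EG (AG (empty ∨ grant))) = {t4}
t4 ∈ Sat(EG (AG (empty ∨ grant))) = {t4}, so the formula holds at t4.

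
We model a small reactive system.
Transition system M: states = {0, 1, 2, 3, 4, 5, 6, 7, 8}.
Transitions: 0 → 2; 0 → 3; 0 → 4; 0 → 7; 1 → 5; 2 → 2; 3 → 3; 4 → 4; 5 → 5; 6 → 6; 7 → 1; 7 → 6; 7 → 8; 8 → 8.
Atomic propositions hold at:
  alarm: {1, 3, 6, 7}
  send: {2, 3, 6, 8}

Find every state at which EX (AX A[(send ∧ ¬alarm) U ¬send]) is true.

Sat(¬alarm) = {0, 2, 4, 5, 8}
Sat(send ∧ ¬alarm) = {2, 8}
Sat(¬send) = {0, 1, 4, 5, 7}
A[(send ∧ ¬alarm) U ¬send]: least fixpoint, start Z0 = Sat(¬send) = {0, 1, 4, 5, 7}, add states in Sat(send ∧ ¬alarm) with every successor in Z. Already a fixed point.
Sat(A[(send ∧ ¬alarm) U ¬send]) = {0, 1, 4, 5, 7}
Sat(AX A[(send ∧ ¬alarm) U ¬send]) = {s : every successor in {0, 1, 4, 5, 7}} = {1, 4, 5}
Sat(EX (AX A[(send ∧ ¬alarm) U ¬send])) = {s : some successor in {1, 4, 5}} = {0, 1, 4, 5, 7}

{0, 1, 4, 5, 7}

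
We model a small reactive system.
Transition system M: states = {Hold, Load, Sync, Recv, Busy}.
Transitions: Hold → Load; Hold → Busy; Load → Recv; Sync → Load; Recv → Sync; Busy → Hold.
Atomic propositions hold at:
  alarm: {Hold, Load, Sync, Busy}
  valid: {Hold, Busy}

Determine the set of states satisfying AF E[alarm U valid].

{Hold, Busy}

E[alarm U valid]: least fixpoint, start Z0 = Sat(valid) = {Hold, Busy}, add states in Sat(alarm) with some successor in Z. Already a fixed point.
Sat(E[alarm U valid]) = {Hold, Busy}
AF E[alarm U valid]: least fixpoint, start Z0 = {Hold, Busy}, add states with every successor in Z. Already a fixed point.
Sat(AF E[alarm U valid]) = {Hold, Busy}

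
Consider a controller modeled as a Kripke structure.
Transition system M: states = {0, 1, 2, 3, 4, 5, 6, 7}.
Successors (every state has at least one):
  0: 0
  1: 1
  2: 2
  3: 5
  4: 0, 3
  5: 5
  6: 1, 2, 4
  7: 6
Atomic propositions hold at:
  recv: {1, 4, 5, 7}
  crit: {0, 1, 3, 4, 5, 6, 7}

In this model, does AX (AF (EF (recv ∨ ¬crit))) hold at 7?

Sat(¬crit) = {2}
Sat(recv ∨ ¬crit) = {1, 2, 4, 5, 7}
EF (recv ∨ ¬crit): least fixpoint, start Z0 = {1, 2, 4, 5, 7}, add states with some successor in Z. Z1 = {1, 2, 3, 4, 5, 6, 7}; fixed.
Sat(EF (recv ∨ ¬crit)) = {1, 2, 3, 4, 5, 6, 7}
AF (EF (recv ∨ ¬crit)): least fixpoint, start Z0 = {1, 2, 3, 4, 5, 6, 7}, add states with every successor in Z. Already a fixed point.
Sat(AF (EF (recv ∨ ¬crit))) = {1, 2, 3, 4, 5, 6, 7}
Sat(AX (AF (EF (recv ∨ ¬crit)))) = {s : every successor in {1, 2, 3, 4, 5, 6, 7}} = {1, 2, 3, 5, 6, 7}
7 ∈ Sat(AX (AF (EF (recv ∨ ¬crit)))) = {1, 2, 3, 5, 6, 7}, so the formula holds at 7.

Yes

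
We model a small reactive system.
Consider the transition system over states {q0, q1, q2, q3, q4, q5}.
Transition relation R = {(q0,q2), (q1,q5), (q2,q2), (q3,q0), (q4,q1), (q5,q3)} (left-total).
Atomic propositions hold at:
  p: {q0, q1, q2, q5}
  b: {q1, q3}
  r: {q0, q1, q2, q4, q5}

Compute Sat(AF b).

{q1, q3, q4, q5}

AF b: least fixpoint, start Z0 = {q1, q3}, add states with every successor in Z. Z1 = {q1, q3, q4, q5}; fixed.
Sat(AF b) = {q1, q3, q4, q5}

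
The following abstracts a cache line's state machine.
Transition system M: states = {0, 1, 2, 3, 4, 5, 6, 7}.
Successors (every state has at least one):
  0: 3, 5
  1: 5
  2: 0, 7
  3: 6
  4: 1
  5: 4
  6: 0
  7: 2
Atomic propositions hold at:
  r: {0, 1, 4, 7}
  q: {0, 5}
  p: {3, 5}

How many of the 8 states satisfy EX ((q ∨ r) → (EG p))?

3

Sat(q ∨ r) = {0, 1, 4, 5, 7}
EG p: greatest fixpoint, start Z0 = {3, 5}, keep only states in Sat with some successor in Z. Z1 = ∅; fixed.
Sat(EG p) = ∅
Sat((q ∨ r) → (EG p)) = {2, 3, 6}
Sat(EX ((q ∨ r) → (EG p))) = {s : some successor in {2, 3, 6}} = {0, 3, 7}
|Sat(EX ((q ∨ r) → (EG p)))| = |{0, 3, 7}| = 3.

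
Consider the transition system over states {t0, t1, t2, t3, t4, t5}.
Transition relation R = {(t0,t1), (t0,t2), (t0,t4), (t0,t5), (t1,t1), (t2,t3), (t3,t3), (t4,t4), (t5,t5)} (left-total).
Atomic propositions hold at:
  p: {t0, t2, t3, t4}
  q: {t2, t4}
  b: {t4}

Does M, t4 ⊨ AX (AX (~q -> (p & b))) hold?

Sat(~q) = {t0, t1, t3, t5}
Sat(p & b) = {t4}
Sat(~q -> (p & b)) = {t2, t4}
Sat(AX (~q -> (p & b))) = {s : every successor in {t2, t4}} = {t4}
Sat(AX (AX (~q -> (p & b)))) = {s : every successor in {t4}} = {t4}
t4 ∈ Sat(AX (AX (~q -> (p & b)))) = {t4}, so the formula holds at t4.

Yes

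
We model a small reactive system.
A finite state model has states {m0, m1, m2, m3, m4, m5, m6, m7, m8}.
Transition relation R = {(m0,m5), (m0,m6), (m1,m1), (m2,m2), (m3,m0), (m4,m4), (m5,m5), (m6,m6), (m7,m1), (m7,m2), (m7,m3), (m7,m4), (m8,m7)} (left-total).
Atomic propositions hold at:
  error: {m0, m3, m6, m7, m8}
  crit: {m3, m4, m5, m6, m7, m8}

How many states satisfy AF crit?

7

AF crit: least fixpoint, start Z0 = {m3, m4, m5, m6, m7, m8}, add states with every successor in Z. Z1 = {m0, m3, m4, m5, m6, m7, m8}; fixed.
Sat(AF crit) = {m0, m3, m4, m5, m6, m7, m8}
|Sat(AF crit)| = |{m0, m3, m4, m5, m6, m7, m8}| = 7.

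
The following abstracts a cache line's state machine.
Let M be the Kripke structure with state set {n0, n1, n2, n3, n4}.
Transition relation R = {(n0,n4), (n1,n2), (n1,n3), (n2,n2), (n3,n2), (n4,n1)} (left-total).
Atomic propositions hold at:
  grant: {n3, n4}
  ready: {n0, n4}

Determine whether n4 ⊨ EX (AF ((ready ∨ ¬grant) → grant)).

No

Sat(¬grant) = {n0, n1, n2}
Sat(ready ∨ ¬grant) = {n0, n1, n2, n4}
Sat((ready ∨ ¬grant) → grant) = {n3, n4}
AF ((ready ∨ ¬grant) → grant): least fixpoint, start Z0 = {n3, n4}, add states with every successor in Z. Z1 = {n0, n3, n4}; fixed.
Sat(AF ((ready ∨ ¬grant) → grant)) = {n0, n3, n4}
Sat(EX (AF ((ready ∨ ¬grant) → grant))) = {s : some successor in {n0, n3, n4}} = {n0, n1}
n4 ∉ Sat(EX (AF ((ready ∨ ¬grant) → grant))) = {n0, n1}, so the formula does not hold at n4.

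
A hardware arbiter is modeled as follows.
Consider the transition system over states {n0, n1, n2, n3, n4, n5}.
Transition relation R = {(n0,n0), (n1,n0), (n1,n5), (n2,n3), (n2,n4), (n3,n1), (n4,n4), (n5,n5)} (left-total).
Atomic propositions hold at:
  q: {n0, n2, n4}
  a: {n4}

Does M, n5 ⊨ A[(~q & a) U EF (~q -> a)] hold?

Sat(~q) = {n1, n3, n5}
Sat(~q & a) = ∅
Sat(~q -> a) = {n0, n2, n4}
EF (~q -> a): least fixpoint, start Z0 = {n0, n2, n4}, add states with some successor in Z. Z1 = {n0, n1, n2, n4}; Z2 = {n0, n1, n2, n3, n4}; fixed.
Sat(EF (~q -> a)) = {n0, n1, n2, n3, n4}
A[(~q & a) U EF (~q -> a)]: least fixpoint, start Z0 = Sat(EF (~q -> a)) = {n0, n1, n2, n3, n4}, add states in Sat(~q & a) with every successor in Z. Already a fixed point.
Sat(A[(~q & a) U EF (~q -> a)]) = {n0, n1, n2, n3, n4}
n5 ∉ Sat(A[(~q & a) U EF (~q -> a)]) = {n0, n1, n2, n3, n4}, so the formula does not hold at n5.

No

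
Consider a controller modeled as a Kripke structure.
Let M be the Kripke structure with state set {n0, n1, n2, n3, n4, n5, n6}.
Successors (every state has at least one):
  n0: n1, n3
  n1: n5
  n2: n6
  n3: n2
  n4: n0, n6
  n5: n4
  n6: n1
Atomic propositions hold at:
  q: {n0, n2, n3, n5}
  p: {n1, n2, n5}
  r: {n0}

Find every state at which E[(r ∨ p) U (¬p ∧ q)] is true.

Sat(r ∨ p) = {n0, n1, n2, n5}
Sat(¬p) = {n0, n3, n4, n6}
Sat(¬p ∧ q) = {n0, n3}
E[(r ∨ p) U (¬p ∧ q)]: least fixpoint, start Z0 = Sat((¬p ∧ q)) = {n0, n3}, add states in Sat(r ∨ p) with some successor in Z. Already a fixed point.
Sat(E[(r ∨ p) U (¬p ∧ q)]) = {n0, n3}

{n0, n3}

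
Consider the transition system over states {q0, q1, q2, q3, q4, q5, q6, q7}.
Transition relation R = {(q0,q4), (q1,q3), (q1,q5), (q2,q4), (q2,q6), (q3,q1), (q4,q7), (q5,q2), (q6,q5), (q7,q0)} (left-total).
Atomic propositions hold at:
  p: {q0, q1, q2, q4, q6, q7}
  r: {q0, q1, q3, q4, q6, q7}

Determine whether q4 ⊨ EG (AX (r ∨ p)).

Sat(r ∨ p) = {q0, q1, q2, q3, q4, q6, q7}
Sat(AX (r ∨ p)) = {s : every successor in {q0, q1, q2, q3, q4, q6, q7}} = {q0, q2, q3, q4, q5, q7}
EG (AX (r ∨ p)): greatest fixpoint, start Z0 = {q0, q2, q3, q4, q5, q7}, keep only states in Sat with some successor in Z. Z1 = {q0, q2, q4, q5, q7}; fixed.
Sat(EG (AX (r ∨ p))) = {q0, q2, q4, q5, q7}
q4 ∈ Sat(EG (AX (r ∨ p))) = {q0, q2, q4, q5, q7}, so the formula holds at q4.

Yes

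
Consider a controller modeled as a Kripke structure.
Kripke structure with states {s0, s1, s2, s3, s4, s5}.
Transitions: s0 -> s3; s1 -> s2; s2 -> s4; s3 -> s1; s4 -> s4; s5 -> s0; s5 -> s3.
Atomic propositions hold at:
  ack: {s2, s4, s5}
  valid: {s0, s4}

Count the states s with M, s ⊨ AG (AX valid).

Sat(AX valid) = {s : every successor in {s0, s4}} = {s2, s4}
AG (AX valid): greatest fixpoint, start Z0 = {s2, s4}, keep only states in Sat with every successor in Z. Already a fixed point.
Sat(AG (AX valid)) = {s2, s4}
|Sat(AG (AX valid))| = |{s2, s4}| = 2.

2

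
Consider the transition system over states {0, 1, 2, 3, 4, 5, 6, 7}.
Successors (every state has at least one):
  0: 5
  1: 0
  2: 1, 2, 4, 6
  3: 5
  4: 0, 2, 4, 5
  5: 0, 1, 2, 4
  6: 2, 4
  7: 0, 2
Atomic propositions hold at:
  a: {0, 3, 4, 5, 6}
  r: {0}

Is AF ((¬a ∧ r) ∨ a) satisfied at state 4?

Yes

Sat(¬a) = {1, 2, 7}
Sat(¬a ∧ r) = ∅
Sat((¬a ∧ r) ∨ a) = {0, 3, 4, 5, 6}
AF ((¬a ∧ r) ∨ a): least fixpoint, start Z0 = {0, 3, 4, 5, 6}, add states with every successor in Z. Z1 = {0, 1, 3, 4, 5, 6}; fixed.
Sat(AF ((¬a ∧ r) ∨ a)) = {0, 1, 3, 4, 5, 6}
4 ∈ Sat(AF ((¬a ∧ r) ∨ a)) = {0, 1, 3, 4, 5, 6}, so the formula holds at 4.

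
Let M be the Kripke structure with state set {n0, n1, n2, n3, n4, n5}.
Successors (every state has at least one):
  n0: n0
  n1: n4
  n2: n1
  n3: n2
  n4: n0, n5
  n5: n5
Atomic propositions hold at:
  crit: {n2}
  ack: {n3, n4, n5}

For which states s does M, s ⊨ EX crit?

Sat(EX crit) = {s : some successor in {n2}} = {n3}

{n3}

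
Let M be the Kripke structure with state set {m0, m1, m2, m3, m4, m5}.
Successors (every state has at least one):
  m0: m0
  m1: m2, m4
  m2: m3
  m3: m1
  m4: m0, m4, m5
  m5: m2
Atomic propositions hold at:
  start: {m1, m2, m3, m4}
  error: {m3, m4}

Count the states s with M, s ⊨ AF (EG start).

5

EG start: greatest fixpoint, start Z0 = {m1, m2, m3, m4}, keep only states in Sat with some successor in Z. Already a fixed point.
Sat(EG start) = {m1, m2, m3, m4}
AF (EG start): least fixpoint, start Z0 = {m1, m2, m3, m4}, add states with every successor in Z. Z1 = {m1, m2, m3, m4, m5}; fixed.
Sat(AF (EG start)) = {m1, m2, m3, m4, m5}
|Sat(AF (EG start))| = |{m1, m2, m3, m4, m5}| = 5.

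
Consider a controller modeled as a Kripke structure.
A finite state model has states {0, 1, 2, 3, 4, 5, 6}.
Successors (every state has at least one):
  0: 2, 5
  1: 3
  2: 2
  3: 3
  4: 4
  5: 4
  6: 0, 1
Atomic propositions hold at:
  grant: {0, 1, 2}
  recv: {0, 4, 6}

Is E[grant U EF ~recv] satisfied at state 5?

Sat(~recv) = {1, 2, 3, 5}
EF ~recv: least fixpoint, start Z0 = {1, 2, 3, 5}, add states with some successor in Z. Z1 = {0, 1, 2, 3, 5, 6}; fixed.
Sat(EF ~recv) = {0, 1, 2, 3, 5, 6}
E[grant U EF ~recv]: least fixpoint, start Z0 = Sat(EF ~recv) = {0, 1, 2, 3, 5, 6}, add states in Sat(grant) with some successor in Z. Already a fixed point.
Sat(E[grant U EF ~recv]) = {0, 1, 2, 3, 5, 6}
5 ∈ Sat(E[grant U EF ~recv]) = {0, 1, 2, 3, 5, 6}, so the formula holds at 5.

Yes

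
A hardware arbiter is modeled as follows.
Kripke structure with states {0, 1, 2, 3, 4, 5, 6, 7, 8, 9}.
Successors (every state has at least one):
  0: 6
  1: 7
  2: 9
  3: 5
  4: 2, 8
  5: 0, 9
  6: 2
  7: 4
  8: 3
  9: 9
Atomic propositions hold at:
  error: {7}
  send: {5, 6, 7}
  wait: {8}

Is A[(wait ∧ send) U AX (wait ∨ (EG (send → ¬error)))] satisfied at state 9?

Sat(wait ∧ send) = ∅
Sat(¬error) = {0, 1, 2, 3, 4, 5, 6, 8, 9}
Sat(send → ¬error) = {0, 1, 2, 3, 4, 5, 6, 8, 9}
EG (send → ¬error): greatest fixpoint, start Z0 = {0, 1, 2, 3, 4, 5, 6, 8, 9}, keep only states in Sat with some successor in Z. Z1 = {0, 2, 3, 4, 5, 6, 8, 9}; fixed.
Sat(EG (send → ¬error)) = {0, 2, 3, 4, 5, 6, 8, 9}
Sat(wait ∨ (EG (send → ¬error))) = {0, 2, 3, 4, 5, 6, 8, 9}
Sat(AX (wait ∨ (EG (send → ¬error)))) = {s : every successor in {0, 2, 3, 4, 5, 6, 8, 9}} = {0, 2, 3, 4, 5, 6, 7, 8, 9}
A[(wait ∧ send) U AX (wait ∨ (EG (send → ¬error)))]: least fixpoint, start Z0 = Sat(AX (wait ∨ (EG (send → ¬error)))) = {0, 2, 3, 4, 5, 6, 7, 8, 9}, add states in Sat(wait ∧ send) with every successor in Z. Already a fixed point.
Sat(A[(wait ∧ send) U AX (wait ∨ (EG (send → ¬error)))]) = {0, 2, 3, 4, 5, 6, 7, 8, 9}
9 ∈ Sat(A[(wait ∧ send) U AX (wait ∨ (EG (send → ¬error)))]) = {0, 2, 3, 4, 5, 6, 7, 8, 9}, so the formula holds at 9.

Yes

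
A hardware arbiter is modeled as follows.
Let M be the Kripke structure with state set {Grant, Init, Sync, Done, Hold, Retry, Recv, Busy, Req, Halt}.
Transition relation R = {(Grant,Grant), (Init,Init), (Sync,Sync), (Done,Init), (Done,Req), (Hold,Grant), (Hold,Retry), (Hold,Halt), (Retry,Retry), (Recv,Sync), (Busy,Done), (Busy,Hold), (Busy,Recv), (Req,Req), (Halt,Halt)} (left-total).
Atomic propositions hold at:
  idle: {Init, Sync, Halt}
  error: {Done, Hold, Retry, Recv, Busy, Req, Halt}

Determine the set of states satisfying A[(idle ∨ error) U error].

{Done, Hold, Retry, Recv, Busy, Req, Halt}

Sat(idle ∨ error) = {Init, Sync, Done, Hold, Retry, Recv, Busy, Req, Halt}
A[(idle ∨ error) U error]: least fixpoint, start Z0 = Sat(error) = {Done, Hold, Retry, Recv, Busy, Req, Halt}, add states in Sat(idle ∨ error) with every successor in Z. Already a fixed point.
Sat(A[(idle ∨ error) U error]) = {Done, Hold, Retry, Recv, Busy, Req, Halt}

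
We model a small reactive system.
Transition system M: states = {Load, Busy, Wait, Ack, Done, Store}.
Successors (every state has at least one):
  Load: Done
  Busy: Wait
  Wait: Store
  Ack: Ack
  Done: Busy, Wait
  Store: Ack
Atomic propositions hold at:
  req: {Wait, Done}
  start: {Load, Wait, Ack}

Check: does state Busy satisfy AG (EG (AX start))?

Sat(AX start) = {s : every successor in {Load, Wait, Ack}} = {Busy, Ack, Store}
EG (AX start): greatest fixpoint, start Z0 = {Busy, Ack, Store}, keep only states in Sat with some successor in Z. Z1 = {Ack, Store}; fixed.
Sat(EG (AX start)) = {Ack, Store}
AG (EG (AX start)): greatest fixpoint, start Z0 = {Ack, Store}, keep only states in Sat with every successor in Z. Already a fixed point.
Sat(AG (EG (AX start))) = {Ack, Store}
Busy ∉ Sat(AG (EG (AX start))) = {Ack, Store}, so the formula does not hold at Busy.

No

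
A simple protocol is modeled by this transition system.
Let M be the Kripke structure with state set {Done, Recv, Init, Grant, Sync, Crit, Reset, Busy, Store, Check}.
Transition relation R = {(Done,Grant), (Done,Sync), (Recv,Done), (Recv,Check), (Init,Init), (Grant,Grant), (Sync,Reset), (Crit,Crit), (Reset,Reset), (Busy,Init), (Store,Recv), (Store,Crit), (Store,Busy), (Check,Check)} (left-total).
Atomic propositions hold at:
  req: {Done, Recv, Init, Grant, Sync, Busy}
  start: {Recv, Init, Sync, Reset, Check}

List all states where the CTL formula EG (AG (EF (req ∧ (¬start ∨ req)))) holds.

Sat(¬start) = {Done, Grant, Crit, Busy, Store}
Sat(¬start ∨ req) = {Done, Recv, Init, Grant, Sync, Crit, Busy, Store}
Sat(req ∧ (¬start ∨ req)) = {Done, Recv, Init, Grant, Sync, Busy}
EF (req ∧ (¬start ∨ req)): least fixpoint, start Z0 = {Done, Recv, Init, Grant, Sync, Busy}, add states with some successor in Z. Z1 = {Done, Recv, Init, Grant, Sync, Busy, Store}; fixed.
Sat(EF (req ∧ (¬start ∨ req))) = {Done, Recv, Init, Grant, Sync, Busy, Store}
AG (EF (req ∧ (¬start ∨ req))): greatest fixpoint, start Z0 = {Done, Recv, Init, Grant, Sync, Busy, Store}, keep only states in Sat with every successor in Z. Z1 = {Done, Init, Grant, Busy}; Z2 = {Init, Grant, Busy}; fixed.
Sat(AG (EF (req ∧ (¬start ∨ req)))) = {Init, Grant, Busy}
EG (AG (EF (req ∧ (¬start ∨ req)))): greatest fixpoint, start Z0 = {Init, Grant, Busy}, keep only states in Sat with some successor in Z. Already a fixed point.
Sat(EG (AG (EF (req ∧ (¬start ∨ req))))) = {Init, Grant, Busy}

{Init, Grant, Busy}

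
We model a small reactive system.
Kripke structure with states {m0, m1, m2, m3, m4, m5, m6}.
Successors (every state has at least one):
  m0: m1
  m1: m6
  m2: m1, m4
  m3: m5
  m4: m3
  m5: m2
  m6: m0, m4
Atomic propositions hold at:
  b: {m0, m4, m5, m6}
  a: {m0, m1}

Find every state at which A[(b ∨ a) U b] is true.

Sat(b ∨ a) = {m0, m1, m4, m5, m6}
A[(b ∨ a) U b]: least fixpoint, start Z0 = Sat(b) = {m0, m4, m5, m6}, add states in Sat(b ∨ a) with every successor in Z. Z1 = {m0, m1, m4, m5, m6}; fixed.
Sat(A[(b ∨ a) U b]) = {m0, m1, m4, m5, m6}

{m0, m1, m4, m5, m6}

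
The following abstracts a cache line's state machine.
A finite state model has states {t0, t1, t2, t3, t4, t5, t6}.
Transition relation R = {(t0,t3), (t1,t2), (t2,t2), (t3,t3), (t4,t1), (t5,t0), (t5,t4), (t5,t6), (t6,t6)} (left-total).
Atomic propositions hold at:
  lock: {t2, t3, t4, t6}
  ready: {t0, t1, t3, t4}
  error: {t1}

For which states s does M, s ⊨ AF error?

AF error: least fixpoint, start Z0 = {t1}, add states with every successor in Z. Z1 = {t1, t4}; fixed.
Sat(AF error) = {t1, t4}

{t1, t4}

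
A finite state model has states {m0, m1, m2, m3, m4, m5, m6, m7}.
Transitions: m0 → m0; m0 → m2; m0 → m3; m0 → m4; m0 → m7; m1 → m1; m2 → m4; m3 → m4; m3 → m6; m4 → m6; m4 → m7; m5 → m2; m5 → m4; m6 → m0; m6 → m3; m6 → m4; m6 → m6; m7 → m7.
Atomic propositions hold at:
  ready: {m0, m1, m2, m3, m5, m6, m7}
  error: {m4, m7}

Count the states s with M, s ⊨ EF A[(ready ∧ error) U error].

7

Sat(ready ∧ error) = {m7}
A[(ready ∧ error) U error]: least fixpoint, start Z0 = Sat(error) = {m4, m7}, add states in Sat(ready ∧ error) with every successor in Z. Already a fixed point.
Sat(A[(ready ∧ error) U error]) = {m4, m7}
EF A[(ready ∧ error) U error]: least fixpoint, start Z0 = {m4, m7}, add states with some successor in Z. Z1 = {m0, m2, m3, m4, m5, m6, m7}; fixed.
Sat(EF A[(ready ∧ error) U error]) = {m0, m2, m3, m4, m5, m6, m7}
|Sat(EF A[(ready ∧ error) U error])| = |{m0, m2, m3, m4, m5, m6, m7}| = 7.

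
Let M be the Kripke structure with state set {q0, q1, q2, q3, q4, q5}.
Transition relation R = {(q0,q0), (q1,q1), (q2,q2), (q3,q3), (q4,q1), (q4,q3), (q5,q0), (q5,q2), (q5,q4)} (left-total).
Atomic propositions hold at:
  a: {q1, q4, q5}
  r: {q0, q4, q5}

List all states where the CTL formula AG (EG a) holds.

EG a: greatest fixpoint, start Z0 = {q1, q4, q5}, keep only states in Sat with some successor in Z. Already a fixed point.
Sat(EG a) = {q1, q4, q5}
AG (EG a): greatest fixpoint, start Z0 = {q1, q4, q5}, keep only states in Sat with every successor in Z. Z1 = {q1}; fixed.
Sat(AG (EG a)) = {q1}

{q1}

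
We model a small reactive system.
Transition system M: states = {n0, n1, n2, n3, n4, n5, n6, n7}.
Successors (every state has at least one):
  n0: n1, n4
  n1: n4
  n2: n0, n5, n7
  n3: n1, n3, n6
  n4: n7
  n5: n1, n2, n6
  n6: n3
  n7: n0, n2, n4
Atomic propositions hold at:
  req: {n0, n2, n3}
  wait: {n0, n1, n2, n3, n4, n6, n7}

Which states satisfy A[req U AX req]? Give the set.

Sat(AX req) = {s : every successor in {n0, n2, n3}} = {n6}
A[req U AX req]: least fixpoint, start Z0 = Sat(AX req) = {n6}, add states in Sat(req) with every successor in Z. Already a fixed point.
Sat(A[req U AX req]) = {n6}

{n6}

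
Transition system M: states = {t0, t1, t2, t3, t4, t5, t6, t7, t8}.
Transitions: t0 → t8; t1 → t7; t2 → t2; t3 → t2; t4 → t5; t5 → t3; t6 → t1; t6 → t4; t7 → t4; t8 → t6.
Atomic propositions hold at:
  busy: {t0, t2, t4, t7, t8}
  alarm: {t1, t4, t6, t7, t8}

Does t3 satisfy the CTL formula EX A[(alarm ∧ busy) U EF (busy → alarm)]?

No

Sat(alarm ∧ busy) = {t4, t7, t8}
Sat(busy → alarm) = {t1, t3, t4, t5, t6, t7, t8}
EF (busy → alarm): least fixpoint, start Z0 = {t1, t3, t4, t5, t6, t7, t8}, add states with some successor in Z. Z1 = {t0, t1, t3, t4, t5, t6, t7, t8}; fixed.
Sat(EF (busy → alarm)) = {t0, t1, t3, t4, t5, t6, t7, t8}
A[(alarm ∧ busy) U EF (busy → alarm)]: least fixpoint, start Z0 = Sat(EF (busy → alarm)) = {t0, t1, t3, t4, t5, t6, t7, t8}, add states in Sat(alarm ∧ busy) with every successor in Z. Already a fixed point.
Sat(A[(alarm ∧ busy) U EF (busy → alarm)]) = {t0, t1, t3, t4, t5, t6, t7, t8}
Sat(EX A[(alarm ∧ busy) U EF (busy → alarm)]) = {s : some successor in {t0, t1, t3, t4, t5, t6, t7, t8}} = {t0, t1, t4, t5, t6, t7, t8}
t3 ∉ Sat(EX A[(alarm ∧ busy) U EF (busy → alarm)]) = {t0, t1, t4, t5, t6, t7, t8}, so the formula does not hold at t3.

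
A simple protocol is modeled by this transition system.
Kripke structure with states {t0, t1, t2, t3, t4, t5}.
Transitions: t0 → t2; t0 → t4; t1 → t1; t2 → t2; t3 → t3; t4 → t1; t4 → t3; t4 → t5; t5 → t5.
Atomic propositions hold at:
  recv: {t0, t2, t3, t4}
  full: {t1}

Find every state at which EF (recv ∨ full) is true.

{t0, t1, t2, t3, t4}

Sat(recv ∨ full) = {t0, t1, t2, t3, t4}
EF (recv ∨ full): least fixpoint, start Z0 = {t0, t1, t2, t3, t4}, add states with some successor in Z. Already a fixed point.
Sat(EF (recv ∨ full)) = {t0, t1, t2, t3, t4}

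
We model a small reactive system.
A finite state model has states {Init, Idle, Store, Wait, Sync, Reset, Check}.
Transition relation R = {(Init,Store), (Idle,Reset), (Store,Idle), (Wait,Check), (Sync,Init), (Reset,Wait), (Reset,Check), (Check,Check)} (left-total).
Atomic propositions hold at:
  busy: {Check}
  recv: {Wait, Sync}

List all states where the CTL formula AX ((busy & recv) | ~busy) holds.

Sat(busy & recv) = ∅
Sat(~busy) = {Init, Idle, Store, Wait, Sync, Reset}
Sat((busy & recv) | ~busy) = {Init, Idle, Store, Wait, Sync, Reset}
Sat(AX ((busy & recv) | ~busy)) = {s : every successor in {Init, Idle, Store, Wait, Sync, Reset}} = {Init, Idle, Store, Sync}

{Init, Idle, Store, Sync}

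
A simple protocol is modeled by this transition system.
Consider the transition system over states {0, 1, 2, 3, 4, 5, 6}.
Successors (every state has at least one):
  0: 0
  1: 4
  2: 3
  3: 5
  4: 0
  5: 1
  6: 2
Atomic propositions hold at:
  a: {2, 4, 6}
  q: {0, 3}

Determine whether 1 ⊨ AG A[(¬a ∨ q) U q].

Sat(¬a) = {0, 1, 3, 5}
Sat(¬a ∨ q) = {0, 1, 3, 5}
A[(¬a ∨ q) U q]: least fixpoint, start Z0 = Sat(q) = {0, 3}, add states in Sat(¬a ∨ q) with every successor in Z. Already a fixed point.
Sat(A[(¬a ∨ q) U q]) = {0, 3}
AG A[(¬a ∨ q) U q]: greatest fixpoint, start Z0 = {0, 3}, keep only states in Sat with every successor in Z. Z1 = {0}; fixed.
Sat(AG A[(¬a ∨ q) U q]) = {0}
1 ∉ Sat(AG A[(¬a ∨ q) U q]) = {0}, so the formula does not hold at 1.

No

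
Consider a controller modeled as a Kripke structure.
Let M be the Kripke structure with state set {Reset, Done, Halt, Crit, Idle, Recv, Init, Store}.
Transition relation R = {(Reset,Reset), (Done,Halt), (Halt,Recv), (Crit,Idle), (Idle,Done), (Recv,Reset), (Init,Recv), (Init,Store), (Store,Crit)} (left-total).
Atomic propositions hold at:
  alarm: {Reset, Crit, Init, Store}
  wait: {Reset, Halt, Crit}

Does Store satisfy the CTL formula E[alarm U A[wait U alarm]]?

Yes

A[wait U alarm]: least fixpoint, start Z0 = Sat(alarm) = {Reset, Crit, Init, Store}, add states in Sat(wait) with every successor in Z. Already a fixed point.
Sat(A[wait U alarm]) = {Reset, Crit, Init, Store}
E[alarm U A[wait U alarm]]: least fixpoint, start Z0 = Sat(A[wait U alarm]) = {Reset, Crit, Init, Store}, add states in Sat(alarm) with some successor in Z. Already a fixed point.
Sat(E[alarm U A[wait U alarm]]) = {Reset, Crit, Init, Store}
Store ∈ Sat(E[alarm U A[wait U alarm]]) = {Reset, Crit, Init, Store}, so the formula holds at Store.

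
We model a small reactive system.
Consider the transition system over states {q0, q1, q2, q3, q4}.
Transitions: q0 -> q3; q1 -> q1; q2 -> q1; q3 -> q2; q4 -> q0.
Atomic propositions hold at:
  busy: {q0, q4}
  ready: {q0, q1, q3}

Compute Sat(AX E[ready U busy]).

E[ready U busy]: least fixpoint, start Z0 = Sat(busy) = {q0, q4}, add states in Sat(ready) with some successor in Z. Already a fixed point.
Sat(E[ready U busy]) = {q0, q4}
Sat(AX E[ready U busy]) = {s : every successor in {q0, q4}} = {q4}

{q4}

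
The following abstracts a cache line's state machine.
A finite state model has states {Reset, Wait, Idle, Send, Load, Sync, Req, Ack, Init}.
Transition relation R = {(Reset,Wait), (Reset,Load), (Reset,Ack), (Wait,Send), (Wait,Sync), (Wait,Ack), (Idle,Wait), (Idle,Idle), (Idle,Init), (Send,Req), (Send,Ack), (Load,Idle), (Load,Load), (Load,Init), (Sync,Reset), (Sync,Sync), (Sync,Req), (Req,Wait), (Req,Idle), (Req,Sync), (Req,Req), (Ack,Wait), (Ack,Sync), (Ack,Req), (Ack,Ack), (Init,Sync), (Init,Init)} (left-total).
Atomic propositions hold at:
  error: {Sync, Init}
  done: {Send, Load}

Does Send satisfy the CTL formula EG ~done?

Sat(~done) = {Reset, Wait, Idle, Sync, Req, Ack, Init}
EG ~done: greatest fixpoint, start Z0 = {Reset, Wait, Idle, Sync, Req, Ack, Init}, keep only states in Sat with some successor in Z. Already a fixed point.
Sat(EG ~done) = {Reset, Wait, Idle, Sync, Req, Ack, Init}
Send ∉ Sat(EG ~done) = {Reset, Wait, Idle, Sync, Req, Ack, Init}, so the formula does not hold at Send.

No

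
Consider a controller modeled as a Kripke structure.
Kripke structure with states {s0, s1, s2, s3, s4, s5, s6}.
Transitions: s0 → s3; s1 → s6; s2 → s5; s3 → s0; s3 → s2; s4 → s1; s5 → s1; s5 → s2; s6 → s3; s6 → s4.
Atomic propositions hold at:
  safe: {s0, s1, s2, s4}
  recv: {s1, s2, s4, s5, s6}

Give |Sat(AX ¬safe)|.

Sat(¬safe) = {s3, s5, s6}
Sat(AX ¬safe) = {s : every successor in {s3, s5, s6}} = {s0, s1, s2}
|Sat(AX ¬safe)| = |{s0, s1, s2}| = 3.

3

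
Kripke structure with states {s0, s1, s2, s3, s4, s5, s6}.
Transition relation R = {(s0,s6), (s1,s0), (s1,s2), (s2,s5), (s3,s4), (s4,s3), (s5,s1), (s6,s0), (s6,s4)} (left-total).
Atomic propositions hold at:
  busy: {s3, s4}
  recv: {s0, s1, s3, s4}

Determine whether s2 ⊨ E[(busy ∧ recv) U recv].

Sat(busy ∧ recv) = {s3, s4}
E[(busy ∧ recv) U recv]: least fixpoint, start Z0 = Sat(recv) = {s0, s1, s3, s4}, add states in Sat(busy ∧ recv) with some successor in Z. Already a fixed point.
Sat(E[(busy ∧ recv) U recv]) = {s0, s1, s3, s4}
s2 ∉ Sat(E[(busy ∧ recv) U recv]) = {s0, s1, s3, s4}, so the formula does not hold at s2.

No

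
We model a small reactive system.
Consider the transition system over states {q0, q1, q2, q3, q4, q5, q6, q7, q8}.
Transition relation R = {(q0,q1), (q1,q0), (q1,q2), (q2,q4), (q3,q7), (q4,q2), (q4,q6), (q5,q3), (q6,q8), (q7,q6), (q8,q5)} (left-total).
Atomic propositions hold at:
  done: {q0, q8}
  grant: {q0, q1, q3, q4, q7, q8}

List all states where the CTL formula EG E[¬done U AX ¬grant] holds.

Sat(¬done) = {q1, q2, q3, q4, q5, q6, q7}
Sat(¬grant) = {q2, q5, q6}
Sat(AX ¬grant) = {s : every successor in {q2, q5, q6}} = {q4, q7, q8}
E[¬done U AX ¬grant]: least fixpoint, start Z0 = Sat(AX ¬grant) = {q4, q7, q8}, add states in Sat(¬done) with some successor in Z. Z1 = {q2, q3, q4, q6, q7, q8}; Z2 = {q1, q2, q3, q4, q5, q6, q7, q8}; fixed.
Sat(E[¬done U AX ¬grant]) = {q1, q2, q3, q4, q5, q6, q7, q8}
EG E[¬done U AX ¬grant]: greatest fixpoint, start Z0 = {q1, q2, q3, q4, q5, q6, q7, q8}, keep only states in Sat with some successor in Z. Already a fixed point.
Sat(EG E[¬done U AX ¬grant]) = {q1, q2, q3, q4, q5, q6, q7, q8}

{q1, q2, q3, q4, q5, q6, q7, q8}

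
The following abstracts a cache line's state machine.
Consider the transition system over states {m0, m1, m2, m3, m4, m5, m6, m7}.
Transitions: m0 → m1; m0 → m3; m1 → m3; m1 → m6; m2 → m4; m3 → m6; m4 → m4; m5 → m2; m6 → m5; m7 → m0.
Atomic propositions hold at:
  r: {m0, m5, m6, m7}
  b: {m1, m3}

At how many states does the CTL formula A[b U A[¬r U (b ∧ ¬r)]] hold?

Sat(¬r) = {m1, m2, m3, m4}
Sat(b ∧ ¬r) = {m1, m3}
A[¬r U (b ∧ ¬r)]: least fixpoint, start Z0 = Sat((b ∧ ¬r)) = {m1, m3}, add states in Sat(¬r) with every successor in Z. Already a fixed point.
Sat(A[¬r U (b ∧ ¬r)]) = {m1, m3}
A[b U A[¬r U (b ∧ ¬r)]]: least fixpoint, start Z0 = Sat(A[¬r U (b ∧ ¬r)]) = {m1, m3}, add states in Sat(b) with every successor in Z. Already a fixed point.
Sat(A[b U A[¬r U (b ∧ ¬r)]]) = {m1, m3}
|Sat(A[b U A[¬r U (b ∧ ¬r)]])| = |{m1, m3}| = 2.

2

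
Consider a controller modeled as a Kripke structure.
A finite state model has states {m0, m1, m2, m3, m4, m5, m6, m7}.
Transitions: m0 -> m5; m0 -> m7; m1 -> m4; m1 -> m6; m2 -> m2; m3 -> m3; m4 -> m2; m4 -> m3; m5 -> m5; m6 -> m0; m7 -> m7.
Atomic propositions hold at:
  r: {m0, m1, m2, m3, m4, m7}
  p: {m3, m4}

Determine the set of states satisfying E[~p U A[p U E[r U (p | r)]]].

Sat(~p) = {m0, m1, m2, m5, m6, m7}
Sat(p | r) = {m0, m1, m2, m3, m4, m7}
E[r U (p | r)]: least fixpoint, start Z0 = Sat((p | r)) = {m0, m1, m2, m3, m4, m7}, add states in Sat(r) with some successor in Z. Already a fixed point.
Sat(E[r U (p | r)]) = {m0, m1, m2, m3, m4, m7}
A[p U E[r U (p | r)]]: least fixpoint, start Z0 = Sat(E[r U (p | r)]) = {m0, m1, m2, m3, m4, m7}, add states in Sat(p) with every successor in Z. Already a fixed point.
Sat(A[p U E[r U (p | r)]]) = {m0, m1, m2, m3, m4, m7}
E[~p U A[p U E[r U (p | r)]]]: least fixpoint, start Z0 = Sat(A[p U E[r U (p | r)]]) = {m0, m1, m2, m3, m4, m7}, add states in Sat(~p) with some successor in Z. Z1 = {m0, m1, m2, m3, m4, m6, m7}; fixed.
Sat(E[~p U A[p U E[r U (p | r)]]]) = {m0, m1, m2, m3, m4, m6, m7}

{m0, m1, m2, m3, m4, m6, m7}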